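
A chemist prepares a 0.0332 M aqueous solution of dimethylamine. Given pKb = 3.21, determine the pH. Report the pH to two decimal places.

pH = 11.63

(CH3)2NH + H2O ⇌ (CH3)2NH2+ + OH-
Kb = 10^(−3.21) = 6.17 × 10^-4
Kb = x²/(0.0332 − x) = 6.17 × 10^-4
The 5% rule fails; solving x² + Kb·x − Kb·C₀ = 0 exactly:
x = (−Kb + √(Kb² + 4·Kb·C₀))/2 = 4.23 × 10^-3 M
pOH = −log(4.23 × 10^-3) = 2.37; pH = 14.00 − 2.37 = 11.63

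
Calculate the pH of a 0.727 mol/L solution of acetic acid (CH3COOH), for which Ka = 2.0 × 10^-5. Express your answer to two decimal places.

pH = 2.42

CH3COOH ⇌ CH3COO- + H+
From the ICE table, Ka = x²/(0.727 − x) = 2.0 × 10^-5.
Assume x ≪ 0.727: x ≈ √(2.0 × 10^-5 × 0.727) = 3.81 × 10^-3 M
(x/C₀ = 0.52% < 5%, so the approximation holds.)
pH = −log(3.81 × 10^-3) = 2.42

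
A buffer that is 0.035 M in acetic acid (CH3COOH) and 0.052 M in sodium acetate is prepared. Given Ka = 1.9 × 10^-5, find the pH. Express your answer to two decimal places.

pKa = −log(1.9 × 10^-5) = 4.721
Using pH = pKa + log([base]/[acid]) with [base]/[acid] = 0.052/0.035:
pH = 4.721 + (+0.172) = 4.89

pH = 4.89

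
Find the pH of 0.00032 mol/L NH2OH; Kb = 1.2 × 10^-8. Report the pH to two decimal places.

NH2OH + H2O ⇌ NH3OH+ + OH-
Kb = x²/(0.00032 − x) = 1.2 × 10^-8
Since Kb ≪ C₀, x ≈ √(Kb·C₀) = 1.96 × 10^-6 M.
(x/C₀ = 0.61% < 5%, so the approximation holds.)
pOH = −log(1.96 × 10^-6) = 5.71; pH = 14.00 − 5.71 = 8.29

pH = 8.29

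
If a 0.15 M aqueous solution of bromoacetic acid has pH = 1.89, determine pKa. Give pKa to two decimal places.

[H+] = 10^(-1.89) = 1.29 × 10^-2 M
At equilibrium [HA] = 0.15 − 1.29 × 10^-2 = 1.37 × 10^-1 M
Ka = [H+][A-]/[HA] = (1.29 × 10^-2)² / 1.37 × 10^-1 = 1.21 × 10^-3
pKa = -log(1.21 × 10^-3) = 2.92

pKa = 2.92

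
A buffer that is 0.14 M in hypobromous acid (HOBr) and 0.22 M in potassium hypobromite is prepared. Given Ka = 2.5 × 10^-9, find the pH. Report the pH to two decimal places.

pKa = −log(2.5 × 10^-9) = 8.602
pH = pKa + log([A⁻]/[HA]) = 8.602 + log(0.22/0.14)
pH = 8.602 + (+0.196) = 8.80

pH = 8.80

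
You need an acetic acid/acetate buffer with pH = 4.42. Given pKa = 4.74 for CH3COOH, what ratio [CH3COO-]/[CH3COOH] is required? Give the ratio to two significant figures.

ratio = 0.48

pH = pKa + log(r) ⇒ log(r) = 4.42 − 4.74 = -0.32
r = [CH3COO-]/[CH3COOH] = 10^(-0.32) = 0.479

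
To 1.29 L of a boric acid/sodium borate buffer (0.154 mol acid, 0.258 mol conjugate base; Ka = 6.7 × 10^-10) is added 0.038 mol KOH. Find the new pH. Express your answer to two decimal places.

pH = 9.58

OH- converts B(OH)3 to B(OH)4-: B(OH)3 → 0.116 mol, B(OH)4- → 0.296 mol.
pKa = −log(6.7 × 10^-10) = 9.174
pH = pKa + log([A⁻]/[HA]) = 9.174 + log(0.296/0.116) = 9.174 +0.407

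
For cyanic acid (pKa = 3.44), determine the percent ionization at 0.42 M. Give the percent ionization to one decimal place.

2.9%

HOCN ⇌ OCN- + H+; let x = [H+] at equilibrium.
Ka = 10^(−3.44) = 3.63 × 10^-4
x ≈ √(Ka·C₀) = √(3.63 × 10^-4 × 0.42) = 1.23 × 10^-2 M
Fraction ionized = 1.23 × 10^-2 / 0.42 = 0.0293 → 2.9%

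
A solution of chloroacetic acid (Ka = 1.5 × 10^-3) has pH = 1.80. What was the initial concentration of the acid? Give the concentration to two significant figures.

[H+] = 10^(-1.80) = 1.58 × 10^-2 M = x
Ka = x²/(C₀ − x) ⇒ C₀ = x + x²/Ka
C₀ = 1.58 × 10^-2 + (1.58 × 10^-2)²/(1.5 × 10^-3) = 1.82 × 10^-1 M

C₀ = 1.8 × 10^-1 M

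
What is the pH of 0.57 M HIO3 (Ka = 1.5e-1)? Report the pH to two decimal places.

pH = 0.64

HIO3 ⇌ IO3- + H+
From the ICE table, Ka = [H+]²/(0.57 − [H+]) = 1.5 × 10^-1.
Here C₀/Ka ≈ 3.8, so the small-[H+] approximation fails. Use the quadratic:
[H+] = [−0.15 + √(0.15² + 0.342)]/2 = 2.27 × 10^-1 M
pH = −log(2.27 × 10^-1) = 0.64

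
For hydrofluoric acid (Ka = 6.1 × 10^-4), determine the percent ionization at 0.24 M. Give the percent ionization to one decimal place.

HF ⇌ F- + H+; let x = [H+] at equilibrium.
Ka = x²/(C₀ − x); solving the quadratic gives x = 1.18 × 10^-2 M.
Fraction ionized = 1.18 × 10^-2 / 0.24 = 0.0492 → 4.9%

4.9%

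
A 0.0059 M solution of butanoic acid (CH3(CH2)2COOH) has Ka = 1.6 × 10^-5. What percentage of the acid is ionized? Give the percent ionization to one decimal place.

CH3(CH2)2COOH ⇌ CH3(CH2)2COO- + H+; let x = [H+] at equilibrium.
Solve x² + 1.6e-05x − 9.44e-08 = 0 → x = 2.99 × 10^-4 M
% ionization = x/C₀ × 100% = 2.99 × 10^-4/0.0059 × 100% = 5.1%

5.1%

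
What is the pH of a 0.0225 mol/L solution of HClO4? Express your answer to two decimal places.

pH = 1.65

HClO4 is a strong acid and dissociates completely, so [H+] = 0.0225 M.
pH = -log(0.0225) = 1.65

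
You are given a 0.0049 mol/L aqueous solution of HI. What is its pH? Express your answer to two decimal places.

pH = 2.31

HI is a strong acid and dissociates completely, so [H+] = 0.0049 M.
pH = -log(0.0049) = 2.31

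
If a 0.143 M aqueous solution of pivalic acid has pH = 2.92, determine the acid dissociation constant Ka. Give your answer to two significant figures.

Ka = 1.0 × 10^-5

[H+] = 10^(-2.92) = 1.20 × 10^-3 M
At equilibrium [HA] = 0.143 − 1.20 × 10^-3 = 1.42 × 10^-1 M
Ka = [H+][A-]/[HA] = (1.20 × 10^-3)² / 1.42 × 10^-1 = 1.0 × 10^-5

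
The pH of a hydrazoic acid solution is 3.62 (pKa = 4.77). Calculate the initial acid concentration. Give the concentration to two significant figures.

[H+] = 10^(-3.62) = 2.40 × 10^-4 M = x
Ka = 10^(−4.77) = 1.70 × 10^-5
Ka = x²/(C₀ − x) ⇒ C₀ = x + x²/Ka
C₀ = 2.40 × 10^-4 + (2.40 × 10^-4)²/(1.70 × 10^-5) = 3.63 × 10^-3 M

C₀ = 3.6 × 10^-3 M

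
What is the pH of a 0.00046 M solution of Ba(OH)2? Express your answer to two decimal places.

Ba(OH)2 is a strong base (each formula unit releases 2 OH-); [OH-] = 0.00092 M.
pOH = -log(0.00092) = 3.04
pH = 14.00 - 3.04 = 10.96

pH = 10.96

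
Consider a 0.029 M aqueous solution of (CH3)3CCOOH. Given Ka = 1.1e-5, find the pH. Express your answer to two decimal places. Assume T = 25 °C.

(CH3)3CCOOH ⇌ (CH3)3CCOO- + H+
Ka = [H+]²/(0.029 − [H+]) = 1.1 × 10^-5
Neglecting [H+] in the denominator: [H+] = √(1.1 × 10^-5 × 0.029) = 5.65 × 10^-4 M
([H+]/C₀ = 1.9% < 5%, so the approximation holds.)
pH = −log[H+] = −log(5.65 × 10^-4) = 3.25

pH = 3.25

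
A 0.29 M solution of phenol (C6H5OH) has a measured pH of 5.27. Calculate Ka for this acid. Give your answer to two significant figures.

[H+] = 10^(-5.27) = 5.37 × 10^-6 M
At equilibrium [HA] = 0.29 − 5.37 × 10^-6 = 2.90 × 10^-1 M
Ka = [H+][A-]/[HA] = (5.37 × 10^-6)² / 2.90 × 10^-1 = 9.9 × 10^-11

Ka = 9.9 × 10^-11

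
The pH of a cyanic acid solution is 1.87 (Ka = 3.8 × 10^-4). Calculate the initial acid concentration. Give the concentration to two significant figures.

[H+] = 10^(-1.87) = 1.35 × 10^-2 M = x
Ka = x²/(C₀ − x) ⇒ C₀ = x + x²/Ka
C₀ = 1.35 × 10^-2 + (1.35 × 10^-2)²/(3.8 × 10^-4) = 4.93 × 10^-1 M

C₀ = 4.9 × 10^-1 M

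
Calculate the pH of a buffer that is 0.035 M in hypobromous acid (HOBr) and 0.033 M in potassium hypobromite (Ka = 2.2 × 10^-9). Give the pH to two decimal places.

pH = 8.63

pKa = −log(2.2 × 10^-9) = 8.658
pH = pKa + log([A⁻]/[HA]) = 8.658 + log(0.033/0.035)
pH = 8.658 + (-0.026) = 8.63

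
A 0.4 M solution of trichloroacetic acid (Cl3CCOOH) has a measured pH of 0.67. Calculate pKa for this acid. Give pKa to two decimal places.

pKa = 0.61

[H+] = 10^(-0.67) = 2.14 × 10^-1 M
At equilibrium [HA] = 0.4 − 2.14 × 10^-1 = 1.86 × 10^-1 M
Ka = [H+][A-]/[HA] = (2.14 × 10^-1)² / 1.86 × 10^-1 = 2.46 × 10^-1
pKa = -log(2.46 × 10^-1) = 0.61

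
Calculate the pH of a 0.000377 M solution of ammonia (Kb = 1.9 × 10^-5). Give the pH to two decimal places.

NH3 + H2O ⇌ NH4+ + OH-
From the ICE table, Kb = x²/(0.000377 − x) = 1.9 × 10^-5.
x is not negligible relative to C₀; solve x² + 1.9e-05·x − 7.16e-09 = 0.
x = (−Kb + √(Kb² + 4·Kb·C₀))/2 = 7.57 × 10^-5 M
pOH = −log(7.57 × 10^-5) = 4.12; pH = 14.00 − 4.12 = 9.88

pH = 9.88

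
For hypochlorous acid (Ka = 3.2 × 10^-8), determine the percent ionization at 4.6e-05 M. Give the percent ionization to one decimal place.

HOCl ⇌ OCl- + H+; let x = [H+] at equilibrium.
x ≈ √(Ka·C₀) = √(3.2 × 10^-8 × 4.6e-05) = 1.21 × 10^-6 M
% ionization = x/C₀ × 100% = 1.21 × 10^-6/4.6e-05 × 100% = 2.6%

2.6%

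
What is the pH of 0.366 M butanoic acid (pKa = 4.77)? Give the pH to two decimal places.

CH3(CH2)2COOH ⇌ CH3(CH2)2COO- + H+
Ka = 10^(−4.77) = 1.70 × 10^-5
Ka = x²/(0.366 − x) = 1.70 × 10^-5
Neglecting x in the denominator: x = √(1.70 × 10^-5 × 0.366) = 2.49 × 10^-3 M
Check: 0.68% ionized — well under 5%, approximation valid.
pH = −log[H+] = −log(2.49 × 10^-3) = 2.60

pH = 2.60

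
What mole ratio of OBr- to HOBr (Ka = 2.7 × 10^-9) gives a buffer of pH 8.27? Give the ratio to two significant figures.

ratio = 0.50

pKa = -log(2.7 × 10^-9) = 8.569
pH = pKa + log(r) ⇒ log(r) = 8.27 − 8.569 = -0.299
r = [OBr-]/[HOBr] = 10^(-0.299) = 0.502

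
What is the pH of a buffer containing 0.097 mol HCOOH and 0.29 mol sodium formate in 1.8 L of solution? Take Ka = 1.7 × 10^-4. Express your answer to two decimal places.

pH = 4.25

pKa = −log(1.7 × 10^-4) = 3.770
Using pH = pKa + log([base]/[acid]) with [base]/[acid] = 0.29/0.097:
pH = 3.770 + (+0.476) = 4.25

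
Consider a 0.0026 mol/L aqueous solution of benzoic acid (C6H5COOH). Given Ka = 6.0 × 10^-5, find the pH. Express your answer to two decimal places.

C6H5COOH ⇌ C6H5COO- + H+
From the ICE table, Ka = [H+]²/(0.0026 − [H+]) = 6.0 × 10^-5.
Here C₀/Ka ≈ 43.3, so the small-[H+] approximation fails. Use the quadratic:
[H+] = [−6e-05 + √(6e-05² + 6.24e-07)]/2 = 3.66 × 10^-4 M
pH = −log(3.66 × 10^-4) = 3.44

pH = 3.44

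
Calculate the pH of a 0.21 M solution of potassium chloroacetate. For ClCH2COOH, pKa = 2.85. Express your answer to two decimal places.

pH = 8.09

ClCH2COO- is the conjugate base of the weak acid ClCH2COOH.
Ka = 10^(−2.85) = 1.41 × 10^-3
Kb = Kw/Ka = 1.0×10^-14 / 1.41 × 10^-3 = 7.09 × 10^-12
Let x = [OH-] at equilibrium. Kb = x²/(0.21 − x).
Since Kb ≪ C₀, x ≈ √(Kb·C₀) = 1.22 × 10^-6 M.
(x/C₀ = 0.00058% < 5%, so the approximation holds.)
pOH = −log(1.22 × 10^-6) = 5.91; pH = 14.00 − 5.91 = 8.09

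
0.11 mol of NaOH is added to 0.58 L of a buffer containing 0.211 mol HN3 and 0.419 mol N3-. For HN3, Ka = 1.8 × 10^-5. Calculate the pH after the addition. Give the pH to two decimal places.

After neutralization: n(HN3) = 0.101 mol, n(N3-) = 0.529 mol.
pKa = −log(1.8 × 10^-5) = 4.745
pH = pKa + log(n_N3-/n_HN3) = 4.745 + log(0.529/0.101) = 4.745 + (+0.719)

pH = 5.46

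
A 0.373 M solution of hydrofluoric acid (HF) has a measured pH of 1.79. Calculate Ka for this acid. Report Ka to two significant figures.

Ka = 7.4 × 10^-4

[H+] = 10^(-1.79) = 1.62 × 10^-2 M
At equilibrium [HA] = 0.373 − 1.62 × 10^-2 = 3.57 × 10^-1 M
Ka = [H+][A-]/[HA] = (1.62 × 10^-2)² / 3.57 × 10^-1 = 7.4 × 10^-4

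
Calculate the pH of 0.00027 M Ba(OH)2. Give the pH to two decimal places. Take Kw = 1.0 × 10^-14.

Ba(OH)2 is a strong base (each formula unit releases 2 OH-); [OH-] = 0.00054 M.
pOH = -log(0.00054) = 3.27
pH = 14.00 - 3.27 = 10.73

pH = 10.73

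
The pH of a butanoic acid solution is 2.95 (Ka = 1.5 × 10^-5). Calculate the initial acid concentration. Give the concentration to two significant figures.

C₀ = 8.5 × 10^-2 M

[H+] = 10^(-2.95) = 1.12 × 10^-3 M = x
Ka = x²/(C₀ − x) ⇒ C₀ = x + x²/Ka
C₀ = 1.12 × 10^-3 + (1.12 × 10^-3)²/(1.5 × 10^-5) = 8.47 × 10^-2 M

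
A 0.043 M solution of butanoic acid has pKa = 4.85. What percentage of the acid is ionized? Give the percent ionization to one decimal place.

1.8%

CH3(CH2)2COOH ⇌ CH3(CH2)2COO- + H+; let x = [H+] at equilibrium.
Ka = 10^(−4.85) = 1.41 × 10^-5
x ≈ √(Ka·C₀) = √(1.41 × 10^-5 × 0.043) = 7.79 × 10^-4 M
Fraction ionized = 7.79 × 10^-4 / 0.043 = 0.0181 → 1.8%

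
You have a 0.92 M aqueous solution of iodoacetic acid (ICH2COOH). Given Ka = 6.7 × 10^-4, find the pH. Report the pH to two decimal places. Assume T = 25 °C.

ICH2COOH ⇌ ICH2COO- + H+
From the ICE table, Ka = [H+]²/(0.92 − [H+]) = 6.7 × 10^-4.
Assume [H+] ≪ 0.92: [H+] ≈ √(6.7 × 10^-4 × 0.92) = 2.48 × 10^-2 M
pH = −log(2.48 × 10^-2) = 1.61

pH = 1.61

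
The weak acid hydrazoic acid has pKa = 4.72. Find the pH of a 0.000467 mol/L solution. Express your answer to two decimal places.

HN3 ⇌ N3- + H+
Ka = 10^(−4.72) = 1.91 × 10^-5
From the ICE table, Ka = x²/(0.000467 − x) = 1.91 × 10^-5.
x is not negligible relative to C₀; solve x² + 1.91e-05·x − 8.92e-09 = 0.
x = (−Ka + √(Ka² + 4·Ka·C₀))/2 = 8.54 × 10^-5 M
pH = −log(8.54 × 10^-5) = 4.07

pH = 4.07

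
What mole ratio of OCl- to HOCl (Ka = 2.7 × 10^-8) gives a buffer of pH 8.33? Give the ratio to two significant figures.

pKa = -log(2.7 × 10^-8) = 7.569
pH = pKa + log(r) ⇒ log(r) = 8.33 − 7.569 = +0.761
r = [OCl-]/[HOCl] = 10^(+0.761) = 5.77

ratio = 5.8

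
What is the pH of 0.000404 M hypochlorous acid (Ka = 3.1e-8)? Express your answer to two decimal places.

pH = 5.45

HOCl ⇌ OCl- + H+
From the ICE table, Ka = [H+]²/(0.000404 − [H+]) = 3.1 × 10^-8.
Neglecting [H+] in the denominator: [H+] = √(3.1 × 10^-8 × 0.000404) = 3.54 × 10^-6 M
pH = −log(3.54 × 10^-6) = 5.45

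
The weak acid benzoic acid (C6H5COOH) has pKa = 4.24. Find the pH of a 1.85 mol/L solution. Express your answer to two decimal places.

C6H5COOH ⇌ C6H5COO- + H+
Ka = 10^(−4.24) = 5.75 × 10^-5
Let x = [H+] at equilibrium. Ka = x²/(1.85 − x).
Assume x ≪ 1.85: x ≈ √(5.75 × 10^-5 × 1.85) = 1.03 × 10^-2 M
pH = −log(1.03 × 10^-2) = 1.99

pH = 1.99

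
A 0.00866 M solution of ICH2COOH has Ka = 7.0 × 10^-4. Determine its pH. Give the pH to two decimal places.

ICH2COOH ⇌ ICH2COO- + H+
Ka = [H+]²/(0.00866 − [H+]) = 7.0 × 10^-4
Here C₀/Ka ≈ 12.4, so the small-[H+] approximation fails. Use the quadratic:
[H+] = [−0.0007 + √(0.0007² + 2.42e-05)]/2 = 2.14 × 10^-3 M
pH = −log(2.14 × 10^-3) = 2.67

pH = 2.67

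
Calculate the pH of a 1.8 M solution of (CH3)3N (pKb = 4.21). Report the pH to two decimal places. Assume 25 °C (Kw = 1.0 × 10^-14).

(CH3)3N + H2O ⇌ (CH3)3NH+ + OH-
Kb = 10^(−4.21) = 6.17 × 10^-5
Let x = [OH-] at equilibrium. Kb = x²/(1.8 − x).
Neglecting x in the denominator: x = √(6.17 × 10^-5 × 1.8) = 1.05 × 10^-2 M
(x/C₀ = 0.59% < 5%, so the approximation holds.)
pOH = −log(1.05 × 10^-2) = 1.98; pH = 14.00 − 1.98 = 12.02

pH = 12.02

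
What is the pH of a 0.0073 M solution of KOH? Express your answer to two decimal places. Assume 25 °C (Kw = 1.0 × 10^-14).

pH = 11.86

KOH is a strong base; [OH-] = 0.0073 M.
pOH = -log(0.0073) = 2.14
pH = 14.00 - 2.14 = 11.86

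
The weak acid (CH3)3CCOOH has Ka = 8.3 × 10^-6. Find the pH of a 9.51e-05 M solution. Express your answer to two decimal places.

(CH3)3CCOOH ⇌ (CH3)3CCOO- + H+
Let x = [H+] at equilibrium. Ka = x²/(9.51e-05 − x).
x is not negligible relative to C₀; solve x² + 8.3e-06·x − 7.89e-10 = 0.
x = (−Ka + √(Ka² + 4·Ka·C₀))/2 = 2.42 × 10^-5 M
pH = −log[H+] = −log(2.42 × 10^-5) = 4.62

pH = 4.62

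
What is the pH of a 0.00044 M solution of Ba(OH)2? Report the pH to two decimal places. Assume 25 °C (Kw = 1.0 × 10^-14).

pH = 10.94

Ba(OH)2 is a strong base (each formula unit releases 2 OH-); [OH-] = 0.00088 M.
pOH = -log(0.00088) = 3.06
pH = 14.00 - 3.06 = 10.94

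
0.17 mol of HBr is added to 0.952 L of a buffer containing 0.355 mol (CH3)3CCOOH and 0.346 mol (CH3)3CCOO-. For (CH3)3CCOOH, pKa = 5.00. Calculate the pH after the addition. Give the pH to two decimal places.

After neutralization: n((CH3)3CCOOH) = 0.525 mol, n((CH3)3CCOO-) = 0.176 mol.
pH = pKa + log(n_(CH3)3CCOO-/n_(CH3)3CCOOH) = 5.00 + log(0.176/0.525) = 5.00 + (-0.475)

pH = 4.53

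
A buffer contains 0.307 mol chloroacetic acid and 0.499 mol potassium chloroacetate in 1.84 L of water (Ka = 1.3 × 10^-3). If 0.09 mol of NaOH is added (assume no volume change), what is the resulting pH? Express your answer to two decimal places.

OH- converts ClCH2COOH to ClCH2COO-: ClCH2COOH → 0.217 mol, ClCH2COO- → 0.589 mol.
pKa = −log(1.3 × 10^-3) = 2.886
Henderson–Hasselbalch with mole ratio 0.589/0.217: pH = 2.886 + (+0.434)

pH = 3.32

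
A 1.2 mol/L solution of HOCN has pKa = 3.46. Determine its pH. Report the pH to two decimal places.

HOCN ⇌ OCN- + H+
Ka = 10^(−3.46) = 3.47 × 10^-4
Ka = [H+]²/(1.2 − [H+]) = 3.47 × 10^-4
Since Ka ≪ C₀, [H+] ≈ √(Ka·C₀) = 2.04 × 10^-2 M.
pH = −log(2.04 × 10^-2) = 1.69

pH = 1.69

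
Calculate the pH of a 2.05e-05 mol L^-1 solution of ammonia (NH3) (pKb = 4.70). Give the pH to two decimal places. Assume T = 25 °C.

NH3 + H2O ⇌ NH4+ + OH-
Kb = 10^(−4.70) = 2.00 × 10^-5
Kb = [OH-]²/(2.05e-05 − [OH-]) = 2.00 × 10^-5
The 5% rule fails; solving [OH-]² + Kb·[OH-] − Kb·C₀ = 0 exactly:
[OH-] = [−2e-05 + √(2e-05² + 1.64e-09)]/2 = 1.26 × 10^-5 M
pOH = 4.90, so pH = 14.00 − pOH = 9.10

pH = 9.10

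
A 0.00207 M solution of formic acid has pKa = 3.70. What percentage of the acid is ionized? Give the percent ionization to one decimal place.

HCOOH ⇌ HCOO- + H+; let x = [H+] at equilibrium.
Ka = 10^(−3.70) = 2.00 × 10^-4
Solve x² + 0.0002x − 4.14e-07 = 0 → x = 5.51 × 10^-4 M
% ionization = x/C₀ × 100% = 5.51 × 10^-4/0.00207 × 100% = 26.6%

26.6%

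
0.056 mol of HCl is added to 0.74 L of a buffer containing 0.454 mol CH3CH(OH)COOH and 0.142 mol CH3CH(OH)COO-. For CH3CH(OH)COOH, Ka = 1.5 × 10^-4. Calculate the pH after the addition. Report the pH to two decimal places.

pH = 3.05

Added H+ converts CH3CH(OH)COO- to CH3CH(OH)COOH: CH3CH(OH)COOH → 0.51 mol, CH3CH(OH)COO- → 0.086 mol.
pKa = −log(1.5 × 10^-4) = 3.824
pH = pKa + log(n_CH3CH(OH)COO-/n_CH3CH(OH)COOH) = 3.824 + log(0.086/0.51) = 3.824 + (-0.773)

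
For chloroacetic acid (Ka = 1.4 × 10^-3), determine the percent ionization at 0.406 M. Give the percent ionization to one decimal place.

ClCH2COOH ⇌ ClCH2COO- + H+; let x = [H+] at equilibrium.
Solve x² + 0.0014x − 0.000568 = 0 → x = 2.32 × 10^-2 M
Fraction ionized = 2.32 × 10^-2 / 0.406 = 0.0571 → 5.7%

5.7%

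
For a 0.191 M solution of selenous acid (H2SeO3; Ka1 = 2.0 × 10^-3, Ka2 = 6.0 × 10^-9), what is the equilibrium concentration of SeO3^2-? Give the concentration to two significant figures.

6.0 × 10^-9 M

First ionization gives [H+] ≈ [HSeO3-] = 1.86 × 10^-2 M.
Second step: Ka2 = [H+][SeO3^2-]/[HSeO3-] ≈ [SeO3^2-] (since [H+] ≈ [HSeO3-]).
So [SeO3^2-] ≈ Ka2.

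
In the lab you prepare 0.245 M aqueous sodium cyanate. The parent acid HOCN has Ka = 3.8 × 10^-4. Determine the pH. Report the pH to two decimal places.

pH = 8.40

OCN- is the conjugate base of the weak acid HOCN.
Kb = Kw/Ka = 1.0×10^-14 / 3.8 × 10^-4 = 2.63 × 10^-11
Kb = [OH-]²/(0.245 − [OH-]) = 2.63 × 10^-11
Assume [OH-] ≪ 0.245: [OH-] ≈ √(2.63 × 10^-11 × 0.245) = 2.54 × 10^-6 M
pOH = 5.60, so pH = 14.00 − pOH = 8.40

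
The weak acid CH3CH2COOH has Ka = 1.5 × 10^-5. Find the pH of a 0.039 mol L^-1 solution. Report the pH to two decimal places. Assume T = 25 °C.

pH = 3.12

CH3CH2COOH ⇌ CH3CH2COO- + H+
From the ICE table, Ka = x²/(0.039 − x) = 1.5 × 10^-5.
Since Ka ≪ C₀, x ≈ √(Ka·C₀) = 7.65 × 10^-4 M.
Check: 2% ionized — well under 5%, approximation valid.
pH = −log[H+] = −log(7.65 × 10^-4) = 3.12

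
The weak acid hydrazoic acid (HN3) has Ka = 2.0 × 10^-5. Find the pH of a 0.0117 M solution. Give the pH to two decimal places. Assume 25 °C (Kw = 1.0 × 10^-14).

pH = 3.32

HN3 ⇌ N3- + H+
From the ICE table, Ka = x²/(0.0117 − x) = 2.0 × 10^-5.
Assume x ≪ 0.0117: x ≈ √(2.0 × 10^-5 × 0.0117) = 4.84 × 10^-4 M
pH = −log(4.84 × 10^-4) = 3.32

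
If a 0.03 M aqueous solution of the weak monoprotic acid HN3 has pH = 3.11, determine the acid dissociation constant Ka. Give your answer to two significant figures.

[H+] = 10^(-3.11) = 7.76 × 10^-4 M
At equilibrium [HA] = 0.03 − 7.76 × 10^-4 = 2.92 × 10^-2 M
Ka = [H+][A-]/[HA] = (7.76 × 10^-4)² / 2.92 × 10^-2 = 2.1 × 10^-5

Ka = 2.1 × 10^-5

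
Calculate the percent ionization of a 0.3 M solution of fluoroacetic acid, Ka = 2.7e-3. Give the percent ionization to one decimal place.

9.0%

FCH2COOH ⇌ FCH2COO- + H+; let x = [H+] at equilibrium.
Solve x² + 0.0027x − 0.00081 = 0 → x = 2.71 × 10^-2 M
% ionization = x/C₀ × 100% = 2.71 × 10^-2/0.3 × 100% = 9.0%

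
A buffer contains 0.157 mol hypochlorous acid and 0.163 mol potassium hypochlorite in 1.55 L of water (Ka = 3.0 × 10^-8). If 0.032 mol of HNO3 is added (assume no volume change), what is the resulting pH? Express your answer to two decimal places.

pH = 7.36

After neutralization: n(HOCl) = 0.189 mol, n(OCl-) = 0.131 mol.
pKa = −log(3.0 × 10^-8) = 7.523
Henderson–Hasselbalch with mole ratio 0.131/0.189: pH = 7.523 + (-0.159)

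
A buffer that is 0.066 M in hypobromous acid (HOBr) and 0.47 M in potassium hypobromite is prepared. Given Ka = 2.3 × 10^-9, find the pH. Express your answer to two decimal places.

pH = 9.49

pKa = −log(2.3 × 10^-9) = 8.638
Henderson–Hasselbalch: pH = pKa + log([OBr-]/[HOBr]) = 8.638 + log(0.47/0.066)
pH = 8.638 + (+0.853) = 9.49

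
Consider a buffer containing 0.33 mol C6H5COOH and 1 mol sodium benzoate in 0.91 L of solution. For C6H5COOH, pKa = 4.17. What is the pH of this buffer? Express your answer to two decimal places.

pH = 4.65

Henderson–Hasselbalch: pH = pKa + log([C6H5COO-]/[C6H5COOH]) = 4.17 + log(1/0.33)
pH = 4.17 + (+0.481) = 4.65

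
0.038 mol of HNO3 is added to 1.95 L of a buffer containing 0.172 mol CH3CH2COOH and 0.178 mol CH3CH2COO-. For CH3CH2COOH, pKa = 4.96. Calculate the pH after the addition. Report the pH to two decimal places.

Added H+ converts CH3CH2COO- to CH3CH2COOH: CH3CH2COOH → 0.21 mol, CH3CH2COO- → 0.14 mol.
pH = pKa + log([A⁻]/[HA]) = 4.96 + log(0.14/0.21) = 4.96 -0.176

pH = 4.78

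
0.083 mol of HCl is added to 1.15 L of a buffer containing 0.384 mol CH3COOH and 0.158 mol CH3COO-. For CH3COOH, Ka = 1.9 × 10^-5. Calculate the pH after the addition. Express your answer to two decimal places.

Added H+ converts CH3COO- to CH3COOH: CH3COOH → 0.467 mol, CH3COO- → 0.075 mol.
pKa = −log(1.9 × 10^-5) = 4.721
pH = pKa + log([A⁻]/[HA]) = 4.721 + log(0.075/0.467) = 4.721 -0.794

pH = 3.93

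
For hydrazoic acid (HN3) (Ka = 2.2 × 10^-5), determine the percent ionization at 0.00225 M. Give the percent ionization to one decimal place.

9.4%

HN3 ⇌ N3- + H+; let x = [H+] at equilibrium.
Ka = x²/(C₀ − x); solving the quadratic gives x = 2.12 × 10^-4 M.
% ionization = x/C₀ × 100% = 2.12 × 10^-4/0.00225 × 100% = 9.4%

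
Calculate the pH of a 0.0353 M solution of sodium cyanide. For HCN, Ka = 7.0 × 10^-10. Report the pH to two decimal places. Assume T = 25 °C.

pH = 10.85

CN- is the conjugate base of the weak acid HCN.
Kb = Kw/Ka = 1.0×10^-14 / 7.0 × 10^-10 = 1.43 × 10^-5
Let x = [OH-] at equilibrium. Kb = x²/(0.0353 − x).
Assume x ≪ 0.0353: x ≈ √(1.43 × 10^-5 × 0.0353) = 7.10 × 10^-4 M
pOH = 3.15, so pH = 14.00 − pOH = 10.85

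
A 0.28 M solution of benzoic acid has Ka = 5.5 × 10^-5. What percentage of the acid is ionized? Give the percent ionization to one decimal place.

1.4%

C6H5COOH ⇌ C6H5COO- + H+; let x = [H+] at equilibrium.
x ≈ √(Ka·C₀) = √(5.5 × 10^-5 × 0.28) = 3.92 × 10^-3 M
% ionization = x/C₀ × 100% = 3.92 × 10^-3/0.28 × 100% = 1.4%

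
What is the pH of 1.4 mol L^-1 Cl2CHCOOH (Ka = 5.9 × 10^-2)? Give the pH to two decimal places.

Cl2CHCOOH ⇌ Cl2CHCOO- + H+
From the ICE table, Ka = [H+]²/(1.4 − [H+]) = 5.9 × 10^-2.
[H+] is not negligible relative to C₀; solve [H+]² + 0.059·[H+] − 0.0826 = 0.
[H+] = [−0.059 + √(0.059² + 0.33)]/2 = 2.59 × 10^-1 M
pH = −log[H+] = −log(2.59 × 10^-1) = 0.59

pH = 0.59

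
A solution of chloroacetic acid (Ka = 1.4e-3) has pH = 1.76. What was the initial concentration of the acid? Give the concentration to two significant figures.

C₀ = 2.3 × 10^-1 M

[H+] = 10^(-1.76) = 1.74 × 10^-2 M = x
Ka = x²/(C₀ − x) ⇒ C₀ = x + x²/Ka
C₀ = 1.74 × 10^-2 + (1.74 × 10^-2)²/(1.4 × 10^-3) = 2.34 × 10^-1 M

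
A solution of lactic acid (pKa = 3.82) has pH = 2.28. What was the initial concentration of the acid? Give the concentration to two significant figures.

[H+] = 10^(-2.28) = 5.25 × 10^-3 M = x
Ka = 10^(−3.82) = 1.51 × 10^-4
Ka = x²/(C₀ − x) ⇒ C₀ = x + x²/Ka
C₀ = 5.25 × 10^-3 + (5.25 × 10^-3)²/(1.51 × 10^-4) = 1.88 × 10^-1 M

C₀ = 1.9 × 10^-1 M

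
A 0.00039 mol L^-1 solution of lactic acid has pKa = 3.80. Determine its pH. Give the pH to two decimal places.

CH3CH(OH)COOH ⇌ CH3CH(OH)COO- + H+
Ka = 10^(−3.80) = 1.58 × 10^-4
Ka = [H+]²/(0.00039 − [H+]) = 1.58 × 10^-4
[H+] is not negligible relative to C₀; solve [H+]² + 0.000158·[H+] − 6.16e-08 = 0.
[H+] = (−Ka + √(Ka² + 4·Ka·C₀))/2 = 1.82 × 10^-4 M
pH = −log(1.82 × 10^-4) = 3.74

pH = 3.74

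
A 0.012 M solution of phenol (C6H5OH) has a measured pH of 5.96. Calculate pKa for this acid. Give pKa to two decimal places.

[H+] = 10^(-5.96) = 1.10 × 10^-6 M
At equilibrium [HA] = 0.012 − 1.10 × 10^-6 = 1.20 × 10^-2 M
Ka = [H+][A-]/[HA] = (1.10 × 10^-6)² / 1.20 × 10^-2 = 1.01 × 10^-10
pKa = -log(1.01 × 10^-10) = 10.00

pKa = 10.00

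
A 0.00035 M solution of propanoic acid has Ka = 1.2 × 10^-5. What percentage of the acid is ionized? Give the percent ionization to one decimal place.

CH3CH2COOH ⇌ CH3CH2COO- + H+; let x = [H+] at equilibrium.
Solve x² + 1.2e-05x − 4.2e-09 = 0 → x = 5.91 × 10^-5 M
Fraction ionized = 5.91 × 10^-5 / 0.00035 = 0.1689 → 16.9%

16.9%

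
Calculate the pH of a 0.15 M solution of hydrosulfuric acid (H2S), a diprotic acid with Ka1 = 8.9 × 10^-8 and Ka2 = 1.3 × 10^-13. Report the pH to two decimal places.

pH = 3.94

Since Ka1 ≫ Ka2, the first ionization dominates [H+].
Ka1 = x²/(0.15 − x) = 8.9 × 10^-8
x ≈ √(8.9 × 10^-8 × 0.15) = 1.16 × 10^-4 M
pH = −log(1.16 × 10^-4) = 3.94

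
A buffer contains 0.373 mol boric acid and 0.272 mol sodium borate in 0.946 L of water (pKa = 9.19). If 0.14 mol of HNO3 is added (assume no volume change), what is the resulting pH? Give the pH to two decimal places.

After neutralization: n(B(OH)3) = 0.513 mol, n(B(OH)4-) = 0.132 mol.
Henderson–Hasselbalch with mole ratio 0.132/0.513: pH = 9.19 + (-0.590)

pH = 8.60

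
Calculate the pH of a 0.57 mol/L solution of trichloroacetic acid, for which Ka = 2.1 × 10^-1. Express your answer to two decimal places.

pH = 0.59

Cl3CCOOH ⇌ Cl3CCOO- + H+
From the ICE table, Ka = [H+]²/(0.57 − [H+]) = 2.1 × 10^-1.
Here C₀/Ka ≈ 2.71, so the small-[H+] approximation fails. Use the quadratic:
[H+] = [−0.21 + √(0.21² + 0.479)]/2 = 2.57 × 10^-1 M
pH = −log(2.57 × 10^-1) = 0.59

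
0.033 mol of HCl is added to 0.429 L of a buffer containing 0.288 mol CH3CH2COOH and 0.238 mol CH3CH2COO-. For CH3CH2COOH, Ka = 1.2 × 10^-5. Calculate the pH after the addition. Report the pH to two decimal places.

pH = 4.73

Added H+ converts CH3CH2COO- to CH3CH2COOH: CH3CH2COOH → 0.321 mol, CH3CH2COO- → 0.205 mol.
pKa = −log(1.2 × 10^-5) = 4.921
pH = pKa + log([A⁻]/[HA]) = 4.921 + log(0.205/0.321) = 4.921 -0.195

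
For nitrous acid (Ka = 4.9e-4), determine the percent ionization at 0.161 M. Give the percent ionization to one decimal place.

HNO2 ⇌ NO2- + H+; let x = [H+] at equilibrium.
Ka = x²/(C₀ − x); solving the quadratic gives x = 8.64 × 10^-3 M.
Fraction ionized = 8.64 × 10^-3 / 0.161 = 0.0537 → 5.4%

5.4%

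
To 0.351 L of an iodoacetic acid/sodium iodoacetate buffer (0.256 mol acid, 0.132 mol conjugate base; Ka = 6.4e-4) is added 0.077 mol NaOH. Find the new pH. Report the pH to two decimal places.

After neutralization: n(ICH2COOH) = 0.179 mol, n(ICH2COO-) = 0.209 mol.
pKa = −log(6.4 × 10^-4) = 3.194
pH = pKa + log(n_ICH2COO-/n_ICH2COOH) = 3.194 + log(0.209/0.179) = 3.194 + (+0.067)

pH = 3.26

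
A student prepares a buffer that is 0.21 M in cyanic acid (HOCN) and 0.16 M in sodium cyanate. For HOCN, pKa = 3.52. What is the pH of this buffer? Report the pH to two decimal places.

Henderson–Hasselbalch: pH = pKa + log([OCN-]/[HOCN]) = 3.52 + log(0.16/0.21)
pH = 3.52 + (-0.118) = 3.40

pH = 3.40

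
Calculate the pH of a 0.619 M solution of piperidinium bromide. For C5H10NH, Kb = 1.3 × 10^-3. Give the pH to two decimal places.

C5H10NH2+ is the conjugate acid of the weak base C5H10NH.
Ka = Kw/Kb = 1.0×10^-14 / 1.3 × 10^-3 = 7.69 × 10^-12
Ka = x²/(0.619 − x) = 7.69 × 10^-12
Assume x ≪ 0.619: x ≈ √(7.69 × 10^-12 × 0.619) = 2.18 × 10^-6 M
Check: 0.00035% ionized — well under 5%, approximation valid.
pH = −log[H+] = −log(2.18 × 10^-6) = 5.66

pH = 5.66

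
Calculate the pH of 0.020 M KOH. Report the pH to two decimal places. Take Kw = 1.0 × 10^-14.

KOH is a strong base; [OH-] = 0.02 M.
pOH = -log(0.02) = 1.70
pH = 14.00 - 1.70 = 12.30

pH = 12.30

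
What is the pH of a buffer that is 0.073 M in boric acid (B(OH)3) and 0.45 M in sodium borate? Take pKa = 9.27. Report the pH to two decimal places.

Henderson–Hasselbalch: pH = pKa + log([B(OH)4-]/[B(OH)3]) = 9.27 + log(0.45/0.073)
pH = 9.27 + (+0.790) = 10.06

pH = 10.06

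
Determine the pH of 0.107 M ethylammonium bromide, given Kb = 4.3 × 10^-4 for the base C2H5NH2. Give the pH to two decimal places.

C2H5NH3+ is the conjugate acid of the weak base C2H5NH2.
Ka = Kw/Kb = 1.0×10^-14 / 4.3 × 10^-4 = 2.33 × 10^-11
Ka = x²/(0.107 − x) = 2.33 × 10^-11
Neglecting x in the denominator: x = √(2.33 × 10^-11 × 0.107) = 1.58 × 10^-6 M
pH = −log[H+] = −log(1.58 × 10^-6) = 5.80

pH = 5.80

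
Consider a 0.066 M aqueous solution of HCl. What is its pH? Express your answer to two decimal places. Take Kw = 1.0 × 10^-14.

pH = 1.18

HCl is a strong acid and dissociates completely, so [H+] = 0.066 M.
pH = -log(0.066) = 1.18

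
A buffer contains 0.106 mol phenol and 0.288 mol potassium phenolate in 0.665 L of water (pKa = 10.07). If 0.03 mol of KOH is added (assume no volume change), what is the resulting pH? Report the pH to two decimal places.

OH- converts C6H5OH to C6H5O-: C6H5OH → 0.076 mol, C6H5O- → 0.318 mol.
pH = pKa + log([A⁻]/[HA]) = 10.07 + log(0.318/0.076) = 10.07 +0.622

pH = 10.69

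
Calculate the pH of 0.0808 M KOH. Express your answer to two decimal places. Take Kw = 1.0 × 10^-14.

pH = 12.91

KOH is a strong base; [OH-] = 0.0808 M.
pOH = -log(0.0808) = 1.09
pH = 14.00 - 1.09 = 12.91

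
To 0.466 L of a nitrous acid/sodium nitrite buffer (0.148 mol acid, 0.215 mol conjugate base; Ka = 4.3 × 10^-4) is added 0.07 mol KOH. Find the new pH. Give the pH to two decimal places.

OH- converts HNO2 to NO2-: HNO2 → 0.078 mol, NO2- → 0.285 mol.
pKa = −log(4.3 × 10^-4) = 3.367
Henderson–Hasselbalch with mole ratio 0.285/0.078: pH = 3.367 + (+0.563)

pH = 3.93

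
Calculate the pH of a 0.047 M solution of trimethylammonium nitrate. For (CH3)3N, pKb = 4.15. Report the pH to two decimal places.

(CH3)3NH+ is the conjugate acid of the weak base (CH3)3N.
Kb = 10^(−4.15) = 7.08 × 10^-5
Ka = Kw/Kb = 1.0×10^-14 / 7.08 × 10^-5 = 1.41 × 10^-10
Ka = x²/(0.047 − x) = 1.41 × 10^-10
Neglecting x in the denominator: x = √(1.41 × 10^-10 × 0.047) = 2.57 × 10^-6 M
Check: 0.0055% ionized — well under 5%, approximation valid.
pH = −log[H+] = −log(2.57 × 10^-6) = 5.59

pH = 5.59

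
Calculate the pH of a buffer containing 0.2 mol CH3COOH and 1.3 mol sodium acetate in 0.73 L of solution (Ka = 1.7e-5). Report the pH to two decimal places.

pH = 5.58

pKa = −log(1.7 × 10^-5) = 4.770
pH = pKa + log([A⁻]/[HA]) = 4.770 + log(1.3/0.2)
pH = 4.770 + (+0.813) = 5.58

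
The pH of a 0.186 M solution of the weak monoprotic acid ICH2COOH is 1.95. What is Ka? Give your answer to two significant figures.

Ka = 7.2 × 10^-4

[H+] = 10^(-1.95) = 1.12 × 10^-2 M
At equilibrium [HA] = 0.186 − 1.12 × 10^-2 = 1.75 × 10^-1 M
Ka = [H+][A-]/[HA] = (1.12 × 10^-2)² / 1.75 × 10^-1 = 7.2 × 10^-4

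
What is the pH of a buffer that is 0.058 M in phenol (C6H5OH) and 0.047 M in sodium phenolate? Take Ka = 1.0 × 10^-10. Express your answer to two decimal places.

pKa = −log(1.0 × 10^-10) = 10.000
Using pH = pKa + log([base]/[acid]) with [base]/[acid] = 0.047/0.058:
pH = 10.000 + (-0.091) = 9.91

pH = 9.91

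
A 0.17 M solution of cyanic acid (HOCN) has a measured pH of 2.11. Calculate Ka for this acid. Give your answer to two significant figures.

[H+] = 10^(-2.11) = 7.76 × 10^-3 M
At equilibrium [HA] = 0.17 − 7.76 × 10^-3 = 1.62 × 10^-1 M
Ka = [H+][A-]/[HA] = (7.76 × 10^-3)² / 1.62 × 10^-1 = 3.7 × 10^-4

Ka = 3.7 × 10^-4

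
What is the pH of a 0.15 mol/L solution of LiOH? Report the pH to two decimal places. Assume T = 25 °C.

pH = 13.18

LiOH is a strong base; [OH-] = 0.15 M.
pOH = -log(0.15) = 0.82
pH = 14.00 - 0.82 = 13.18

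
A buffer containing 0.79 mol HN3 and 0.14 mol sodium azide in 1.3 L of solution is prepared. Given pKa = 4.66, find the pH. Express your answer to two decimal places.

pH = pKa + log([A⁻]/[HA]) = 4.66 + log(0.14/0.79)
pH = 4.66 + (-0.751) = 3.91

pH = 3.91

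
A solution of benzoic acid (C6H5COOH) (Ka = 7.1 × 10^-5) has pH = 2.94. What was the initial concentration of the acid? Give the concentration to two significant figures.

[H+] = 10^(-2.94) = 1.15 × 10^-3 M = x
Ka = x²/(C₀ − x) ⇒ C₀ = x + x²/Ka
C₀ = 1.15 × 10^-3 + (1.15 × 10^-3)²/(7.1 × 10^-5) = 1.98 × 10^-2 M

C₀ = 2.0 × 10^-2 M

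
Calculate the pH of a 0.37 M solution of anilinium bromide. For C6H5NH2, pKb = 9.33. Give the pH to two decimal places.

C6H5NH3+ is the conjugate acid of the weak base C6H5NH2.
Kb = 10^(−9.33) = 4.68 × 10^-10
Ka = Kw/Kb = 1.0×10^-14 / 4.68 × 10^-10 = 2.14 × 10^-5
From the ICE table, Ka = [H+]²/(0.37 − [H+]) = 2.14 × 10^-5.
Assume [H+] ≪ 0.37: [H+] ≈ √(2.14 × 10^-5 × 0.37) = 2.81 × 10^-3 M
pH = −log(2.81 × 10^-3) = 2.55

pH = 2.55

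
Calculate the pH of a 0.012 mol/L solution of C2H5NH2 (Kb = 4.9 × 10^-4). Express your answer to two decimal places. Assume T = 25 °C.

pH = 11.34

C2H5NH2 + H2O ⇌ C2H5NH3+ + OH-
From the ICE table, Kb = [OH-]²/(0.012 − [OH-]) = 4.9 × 10^-4.
The 5% rule fails; solving [OH-]² + Kb·[OH-] − Kb·C₀ = 0 exactly:
[OH-] = (−Kb + √(Kb² + 4·Kb·C₀))/2 = 2.19 × 10^-3 M
pOH = 2.66, so pH = 14.00 − pOH = 11.34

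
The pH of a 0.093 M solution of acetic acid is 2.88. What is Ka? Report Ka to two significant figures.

Ka = 1.9 × 10^-5

[H+] = 10^(-2.88) = 1.32 × 10^-3 M
At equilibrium [HA] = 0.093 − 1.32 × 10^-3 = 9.17 × 10^-2 M
Ka = [H+][A-]/[HA] = (1.32 × 10^-3)² / 9.17 × 10^-2 = 1.9 × 10^-5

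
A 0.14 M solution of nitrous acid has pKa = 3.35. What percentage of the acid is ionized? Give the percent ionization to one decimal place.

5.5%

HNO2 ⇌ NO2- + H+; let x = [H+] at equilibrium.
Ka = 10^(−3.35) = 4.47 × 10^-4
Ka = x²/(C₀ − x); solving the quadratic gives x = 7.69 × 10^-3 M.
Fraction ionized = 7.69 × 10^-3 / 0.14 = 0.0549 → 5.5%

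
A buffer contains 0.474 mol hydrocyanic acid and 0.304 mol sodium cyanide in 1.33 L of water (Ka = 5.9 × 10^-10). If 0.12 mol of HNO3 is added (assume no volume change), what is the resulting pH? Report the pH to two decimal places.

Added H+ converts CN- to HCN: HCN → 0.594 mol, CN- → 0.184 mol.
pKa = −log(5.9 × 10^-10) = 9.229
pH = pKa + log([A⁻]/[HA]) = 9.229 + log(0.184/0.594) = 9.229 -0.509

pH = 8.72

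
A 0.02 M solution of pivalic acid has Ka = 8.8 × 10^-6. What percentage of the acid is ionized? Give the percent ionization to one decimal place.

2.1%

(CH3)3CCOOH ⇌ (CH3)3CCOO- + H+; let x = [H+] at equilibrium.
x ≈ √(Ka·C₀) = √(8.8 × 10^-6 × 0.02) = 4.20 × 10^-4 M
Fraction ionized = 4.20 × 10^-4 / 0.02 = 0.0210 → 2.1%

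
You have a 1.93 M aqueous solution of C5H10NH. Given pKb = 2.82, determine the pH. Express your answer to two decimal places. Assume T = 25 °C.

pH = 12.73

C5H10NH + H2O ⇌ C5H10NH2+ + OH-
Kb = 10^(−2.82) = 1.51 × 10^-3
Kb = [OH-]²/(1.93 − [OH-]) = 1.51 × 10^-3
Assume [OH-] ≪ 1.93: [OH-] ≈ √(1.51 × 10^-3 × 1.93) = 5.40 × 10^-2 M
([OH-]/C₀ = 2.8% < 5%, so the approximation holds.)
pOH = 1.27, so pH = 14.00 − pOH = 12.73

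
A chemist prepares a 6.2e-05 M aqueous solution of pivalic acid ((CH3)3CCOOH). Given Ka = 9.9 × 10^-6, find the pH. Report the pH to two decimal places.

pH = 4.69

(CH3)3CCOOH ⇌ (CH3)3CCOO- + H+
Ka = [H+]²/(6.2e-05 − [H+]) = 9.9 × 10^-6
[H+] is not negligible relative to C₀; solve [H+]² + 9.9e-06·[H+] − 6.14e-10 = 0.
[H+] = [−9.9e-06 + √(9.9e-06² + 2.46e-09)]/2 = 2.03 × 10^-5 M
pH = −log[H+] = −log(2.03 × 10^-5) = 4.69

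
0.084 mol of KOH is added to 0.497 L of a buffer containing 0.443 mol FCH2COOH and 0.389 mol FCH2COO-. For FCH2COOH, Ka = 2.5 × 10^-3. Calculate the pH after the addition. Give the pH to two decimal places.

pH = 2.72

After neutralization: n(FCH2COOH) = 0.359 mol, n(FCH2COO-) = 0.473 mol.
pKa = −log(2.5 × 10^-3) = 2.602
pH = pKa + log(n_FCH2COO-/n_FCH2COOH) = 2.602 + log(0.473/0.359) = 2.602 + (+0.120)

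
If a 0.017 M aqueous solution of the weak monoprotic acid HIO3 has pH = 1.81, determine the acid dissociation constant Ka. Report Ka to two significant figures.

[H+] = 10^(-1.81) = 1.55 × 10^-2 M
At equilibrium [HA] = 0.017 − 1.55 × 10^-2 = 1.50 × 10^-3 M
Ka = [H+][A-]/[HA] = (1.55 × 10^-2)² / 1.50 × 10^-3 = 1.6 × 10^-1

Ka = 1.6 × 10^-1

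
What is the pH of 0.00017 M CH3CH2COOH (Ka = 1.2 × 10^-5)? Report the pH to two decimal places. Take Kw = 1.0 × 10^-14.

CH3CH2COOH ⇌ CH3CH2COO- + H+
From the ICE table, Ka = [H+]²/(0.00017 − [H+]) = 1.2 × 10^-5.
[H+] is not negligible relative to C₀; solve [H+]² + 1.2e-05·[H+] − 2.04e-09 = 0.
[H+] = (−Ka + √(Ka² + 4·Ka·C₀))/2 = 3.96 × 10^-5 M
pH = −log(3.96 × 10^-5) = 4.40

pH = 4.40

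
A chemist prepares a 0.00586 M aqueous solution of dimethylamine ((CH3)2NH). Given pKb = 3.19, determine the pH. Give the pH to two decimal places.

(CH3)2NH + H2O ⇌ (CH3)2NH2+ + OH-
Kb = 10^(−3.19) = 6.46 × 10^-4
Kb = [OH-]²/(0.00586 − [OH-]) = 6.46 × 10^-4
Here C₀/Kb ≈ 9.07, so the small-[OH-] approximation fails. Use the quadratic:
[OH-] = [−0.000646 + √(0.000646² + 1.51e-05)]/2 = 1.65 × 10^-3 M
pOH = 2.78, so pH = 14.00 − pOH = 11.22

pH = 11.22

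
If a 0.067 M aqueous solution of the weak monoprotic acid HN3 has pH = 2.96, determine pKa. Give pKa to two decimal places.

pKa = 4.74

[H+] = 10^(-2.96) = 1.10 × 10^-3 M
At equilibrium [HA] = 0.067 − 1.10 × 10^-3 = 6.59 × 10^-2 M
Ka = [H+][A-]/[HA] = (1.10 × 10^-3)² / 6.59 × 10^-2 = 1.84 × 10^-5
pKa = -log(1.84 × 10^-5) = 4.74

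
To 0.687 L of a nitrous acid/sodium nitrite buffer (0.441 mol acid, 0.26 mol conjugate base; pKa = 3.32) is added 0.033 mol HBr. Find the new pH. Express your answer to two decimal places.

After neutralization: n(HNO2) = 0.474 mol, n(NO2-) = 0.227 mol.
pH = pKa + log(n_NO2-/n_HNO2) = 3.32 + log(0.227/0.474) = 3.32 + (-0.320)

pH = 3.00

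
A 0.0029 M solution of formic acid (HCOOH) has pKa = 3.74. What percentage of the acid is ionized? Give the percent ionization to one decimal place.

22.1%

HCOOH ⇌ HCOO- + H+; let x = [H+] at equilibrium.
Ka = 10^(−3.74) = 1.82 × 10^-4
Ka = x²/(C₀ − x); solving the quadratic gives x = 6.41 × 10^-4 M.
% ionization = x/C₀ × 100% = 6.41 × 10^-4/0.0029 × 100% = 22.1%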